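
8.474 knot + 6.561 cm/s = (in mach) 0.013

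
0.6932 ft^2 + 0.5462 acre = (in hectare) 0.221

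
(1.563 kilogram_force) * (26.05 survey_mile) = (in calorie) 1.536e+05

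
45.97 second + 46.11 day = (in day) 46.11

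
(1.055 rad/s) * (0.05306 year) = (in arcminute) 6.069e+09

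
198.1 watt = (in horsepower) 0.2657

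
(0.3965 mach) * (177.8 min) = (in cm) 1.44e+08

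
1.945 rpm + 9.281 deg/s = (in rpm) 3.492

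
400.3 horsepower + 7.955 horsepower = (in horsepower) 408.3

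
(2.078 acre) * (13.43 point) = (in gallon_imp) 8764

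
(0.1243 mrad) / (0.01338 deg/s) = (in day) 6.161e-06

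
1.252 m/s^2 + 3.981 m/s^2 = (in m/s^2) 5.233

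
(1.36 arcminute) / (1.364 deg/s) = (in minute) 0.000277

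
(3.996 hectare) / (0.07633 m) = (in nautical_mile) 282.7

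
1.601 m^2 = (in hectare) 0.0001601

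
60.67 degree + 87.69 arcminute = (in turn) 0.1726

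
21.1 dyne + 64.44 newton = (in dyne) 6.444e+06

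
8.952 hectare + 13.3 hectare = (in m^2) 2.225e+05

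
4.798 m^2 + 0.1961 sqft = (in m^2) 4.816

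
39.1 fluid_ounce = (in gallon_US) 0.3055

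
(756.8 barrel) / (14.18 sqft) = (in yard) 99.89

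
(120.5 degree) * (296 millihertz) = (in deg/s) 35.67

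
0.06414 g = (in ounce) 0.002262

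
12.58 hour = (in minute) 754.8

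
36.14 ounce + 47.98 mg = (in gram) 1025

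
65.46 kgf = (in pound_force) 144.3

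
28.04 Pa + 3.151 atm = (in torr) 2395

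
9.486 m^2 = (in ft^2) 102.1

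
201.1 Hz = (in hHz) 2.011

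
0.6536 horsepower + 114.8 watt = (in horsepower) 0.8075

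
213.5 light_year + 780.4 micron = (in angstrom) 2.02e+28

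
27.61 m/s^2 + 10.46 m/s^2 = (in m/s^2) 38.07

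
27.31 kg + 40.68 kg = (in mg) 6.799e+07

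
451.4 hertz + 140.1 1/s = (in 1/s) 591.5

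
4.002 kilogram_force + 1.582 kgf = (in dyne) 5.476e+06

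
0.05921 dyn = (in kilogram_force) 6.038e-08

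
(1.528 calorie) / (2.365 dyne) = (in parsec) 8.761e-12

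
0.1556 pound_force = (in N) 0.6921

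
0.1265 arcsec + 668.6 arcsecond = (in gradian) 0.2064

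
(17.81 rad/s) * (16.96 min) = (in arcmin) 6.23e+07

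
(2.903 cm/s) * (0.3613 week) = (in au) 4.24e-08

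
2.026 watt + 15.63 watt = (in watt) 17.66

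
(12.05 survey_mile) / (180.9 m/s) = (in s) 107.2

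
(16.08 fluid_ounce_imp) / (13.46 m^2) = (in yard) 3.712e-05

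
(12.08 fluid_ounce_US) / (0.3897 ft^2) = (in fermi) 9.868e+12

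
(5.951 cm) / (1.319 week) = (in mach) 2.191e-10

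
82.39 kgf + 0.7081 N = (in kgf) 82.46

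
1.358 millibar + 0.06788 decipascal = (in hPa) 1.358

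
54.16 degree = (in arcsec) 1.95e+05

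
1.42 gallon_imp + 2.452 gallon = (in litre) 15.74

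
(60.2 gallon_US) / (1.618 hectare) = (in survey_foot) 4.621e-05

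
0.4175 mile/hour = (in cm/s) 18.66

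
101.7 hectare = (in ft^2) 1.095e+07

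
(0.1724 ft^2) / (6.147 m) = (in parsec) 8.444e-20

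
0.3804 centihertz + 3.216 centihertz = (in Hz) 0.03596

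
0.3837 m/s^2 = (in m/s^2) 0.3837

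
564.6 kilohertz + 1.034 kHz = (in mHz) 5.656e+08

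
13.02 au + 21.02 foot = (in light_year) 0.0002059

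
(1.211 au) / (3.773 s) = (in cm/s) 4.802e+12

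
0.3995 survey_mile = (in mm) 6.429e+05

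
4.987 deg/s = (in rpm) 0.8312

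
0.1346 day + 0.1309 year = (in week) 6.845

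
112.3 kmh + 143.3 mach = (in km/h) 1.758e+05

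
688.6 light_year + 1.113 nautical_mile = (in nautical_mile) 3.518e+15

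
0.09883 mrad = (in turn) 1.573e-05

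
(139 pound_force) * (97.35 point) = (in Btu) 0.02013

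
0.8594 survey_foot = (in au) 1.751e-12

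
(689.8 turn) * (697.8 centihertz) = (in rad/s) 3.024e+04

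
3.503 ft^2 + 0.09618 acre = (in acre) 0.09626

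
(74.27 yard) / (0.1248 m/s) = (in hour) 0.1512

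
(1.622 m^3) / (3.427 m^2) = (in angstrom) 4.733e+09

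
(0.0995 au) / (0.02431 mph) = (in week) 2.265e+06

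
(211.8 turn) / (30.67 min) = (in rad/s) 0.7232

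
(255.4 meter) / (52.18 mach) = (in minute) 0.0002396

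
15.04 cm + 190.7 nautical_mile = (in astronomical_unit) 2.361e-06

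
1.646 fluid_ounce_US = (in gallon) 0.01286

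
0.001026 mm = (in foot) 3.366e-06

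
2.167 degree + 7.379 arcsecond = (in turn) 0.006025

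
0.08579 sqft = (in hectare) 7.97e-07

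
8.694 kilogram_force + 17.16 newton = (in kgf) 10.44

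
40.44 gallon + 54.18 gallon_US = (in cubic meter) 0.3582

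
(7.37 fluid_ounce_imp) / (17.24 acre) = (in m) 3.001e-09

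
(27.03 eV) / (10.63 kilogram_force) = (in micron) 4.154e-14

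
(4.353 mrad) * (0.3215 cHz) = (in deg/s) 0.0008018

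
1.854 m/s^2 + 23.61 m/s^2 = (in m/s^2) 25.46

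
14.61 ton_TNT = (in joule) 6.113e+10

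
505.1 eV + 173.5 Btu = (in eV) 1.143e+24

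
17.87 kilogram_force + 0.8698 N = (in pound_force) 39.59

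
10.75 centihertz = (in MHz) 1.075e-07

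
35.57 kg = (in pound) 78.42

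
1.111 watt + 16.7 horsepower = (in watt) 1.245e+04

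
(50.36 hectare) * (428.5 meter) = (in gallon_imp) 4.747e+10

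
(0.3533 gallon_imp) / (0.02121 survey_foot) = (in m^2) 0.2484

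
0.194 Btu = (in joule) 204.7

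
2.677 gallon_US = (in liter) 10.13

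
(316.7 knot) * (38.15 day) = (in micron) 5.37e+14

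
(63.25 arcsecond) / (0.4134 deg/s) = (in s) 0.0425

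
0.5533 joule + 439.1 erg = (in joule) 0.5533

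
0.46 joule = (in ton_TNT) 1.099e-10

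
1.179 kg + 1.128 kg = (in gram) 2307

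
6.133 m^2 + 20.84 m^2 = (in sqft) 290.3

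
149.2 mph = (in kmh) 240.1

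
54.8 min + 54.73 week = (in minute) 5.517e+05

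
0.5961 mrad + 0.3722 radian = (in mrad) 372.8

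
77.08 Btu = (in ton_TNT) 1.944e-05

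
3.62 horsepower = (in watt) 2699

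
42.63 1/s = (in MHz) 4.263e-05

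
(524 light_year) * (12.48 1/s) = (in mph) 1.384e+20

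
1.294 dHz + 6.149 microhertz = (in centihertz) 12.94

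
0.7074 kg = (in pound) 1.56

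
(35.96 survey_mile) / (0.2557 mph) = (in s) 5.063e+05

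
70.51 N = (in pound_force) 15.85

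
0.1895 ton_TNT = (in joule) 7.929e+08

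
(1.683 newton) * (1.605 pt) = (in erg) 9529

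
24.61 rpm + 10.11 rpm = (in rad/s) 3.636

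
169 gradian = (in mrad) 2655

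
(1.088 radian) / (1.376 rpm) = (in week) 1.248e-05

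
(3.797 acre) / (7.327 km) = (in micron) 2.097e+06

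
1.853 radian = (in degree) 106.2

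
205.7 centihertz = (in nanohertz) 2.057e+09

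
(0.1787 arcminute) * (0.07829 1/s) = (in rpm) 3.886e-05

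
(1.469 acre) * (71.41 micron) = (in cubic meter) 0.4245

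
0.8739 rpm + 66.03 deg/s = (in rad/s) 1.244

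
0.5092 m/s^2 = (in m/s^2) 0.5092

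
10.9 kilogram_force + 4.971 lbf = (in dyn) 1.29e+07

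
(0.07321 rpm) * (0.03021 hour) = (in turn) 0.1327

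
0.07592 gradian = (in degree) 0.06833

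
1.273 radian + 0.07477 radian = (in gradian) 85.8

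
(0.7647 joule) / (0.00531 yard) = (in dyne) 1.575e+07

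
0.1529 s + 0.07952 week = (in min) 801.6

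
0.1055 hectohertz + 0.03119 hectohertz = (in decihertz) 136.7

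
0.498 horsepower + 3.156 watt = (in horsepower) 0.5022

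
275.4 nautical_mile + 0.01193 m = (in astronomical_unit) 3.409e-06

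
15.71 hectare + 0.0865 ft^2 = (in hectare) 15.71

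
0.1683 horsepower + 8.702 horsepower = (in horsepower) 8.87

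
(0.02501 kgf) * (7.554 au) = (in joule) 2.772e+11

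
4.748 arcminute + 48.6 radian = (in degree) 2785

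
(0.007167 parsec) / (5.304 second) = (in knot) 8.105e+13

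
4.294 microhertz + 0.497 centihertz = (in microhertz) 4974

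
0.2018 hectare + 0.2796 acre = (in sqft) 3.39e+04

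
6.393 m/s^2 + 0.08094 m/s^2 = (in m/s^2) 6.474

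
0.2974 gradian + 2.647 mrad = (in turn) 0.001165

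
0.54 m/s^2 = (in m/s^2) 0.54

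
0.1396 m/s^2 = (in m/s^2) 0.1396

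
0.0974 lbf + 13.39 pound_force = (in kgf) 6.118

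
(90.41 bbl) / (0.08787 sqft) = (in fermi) 1.761e+18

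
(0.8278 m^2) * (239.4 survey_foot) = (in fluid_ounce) 2.043e+06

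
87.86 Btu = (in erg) 9.27e+11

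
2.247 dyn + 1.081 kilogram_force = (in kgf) 1.081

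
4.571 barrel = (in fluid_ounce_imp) 2.558e+04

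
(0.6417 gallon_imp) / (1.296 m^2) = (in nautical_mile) 1.215e-06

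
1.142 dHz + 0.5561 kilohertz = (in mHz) 5.562e+05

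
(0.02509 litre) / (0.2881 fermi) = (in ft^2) 9.374e+11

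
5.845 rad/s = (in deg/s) 334.9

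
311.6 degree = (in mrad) 5438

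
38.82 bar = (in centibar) 3882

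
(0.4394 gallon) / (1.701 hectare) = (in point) 0.0002772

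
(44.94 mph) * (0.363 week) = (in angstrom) 4.411e+16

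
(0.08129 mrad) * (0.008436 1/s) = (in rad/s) 6.858e-07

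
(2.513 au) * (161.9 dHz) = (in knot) 1.183e+13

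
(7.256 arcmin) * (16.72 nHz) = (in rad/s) 3.529e-11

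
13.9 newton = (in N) 13.9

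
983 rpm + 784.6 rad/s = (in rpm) 8475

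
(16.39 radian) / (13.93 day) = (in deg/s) 0.0007803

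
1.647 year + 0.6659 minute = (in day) 601.2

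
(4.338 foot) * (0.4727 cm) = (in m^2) 0.00625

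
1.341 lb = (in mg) 6.083e+05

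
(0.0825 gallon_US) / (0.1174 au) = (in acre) 4.394e-18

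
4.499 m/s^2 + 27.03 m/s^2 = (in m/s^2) 31.53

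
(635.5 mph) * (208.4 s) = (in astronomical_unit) 3.958e-07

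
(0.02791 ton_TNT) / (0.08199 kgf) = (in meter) 1.452e+08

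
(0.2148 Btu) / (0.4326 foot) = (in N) 1719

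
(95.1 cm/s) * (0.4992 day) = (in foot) 1.346e+05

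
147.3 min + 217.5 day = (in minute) 3.133e+05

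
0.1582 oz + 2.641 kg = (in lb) 5.832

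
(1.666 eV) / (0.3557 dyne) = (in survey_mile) 4.663e-17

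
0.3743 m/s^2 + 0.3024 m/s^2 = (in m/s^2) 0.6767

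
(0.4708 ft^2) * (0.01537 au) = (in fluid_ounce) 3.401e+12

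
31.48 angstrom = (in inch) 1.239e-07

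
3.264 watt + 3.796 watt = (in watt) 7.06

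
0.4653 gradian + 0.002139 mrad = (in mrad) 7.311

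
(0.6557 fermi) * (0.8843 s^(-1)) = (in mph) 1.297e-15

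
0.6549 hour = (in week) 0.003898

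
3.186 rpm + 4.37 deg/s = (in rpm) 3.914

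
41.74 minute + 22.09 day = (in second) 1.911e+06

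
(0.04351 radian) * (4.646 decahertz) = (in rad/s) 2.021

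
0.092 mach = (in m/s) 31.33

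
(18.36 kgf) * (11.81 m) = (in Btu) 2.015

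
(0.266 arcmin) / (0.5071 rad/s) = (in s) 0.0001526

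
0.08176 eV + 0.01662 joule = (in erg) 1.662e+05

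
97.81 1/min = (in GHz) 1.63e-09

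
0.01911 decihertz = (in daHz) 0.0001911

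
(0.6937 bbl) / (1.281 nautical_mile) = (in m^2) 4.649e-05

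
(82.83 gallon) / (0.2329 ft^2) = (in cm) 1449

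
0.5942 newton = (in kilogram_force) 0.06059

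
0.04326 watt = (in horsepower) 5.801e-05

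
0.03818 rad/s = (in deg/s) 2.188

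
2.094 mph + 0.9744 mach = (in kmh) 1198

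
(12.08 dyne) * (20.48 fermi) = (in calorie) 5.913e-19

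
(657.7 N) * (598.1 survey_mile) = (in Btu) 6e+05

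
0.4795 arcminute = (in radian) 0.0001395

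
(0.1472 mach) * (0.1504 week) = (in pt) 1.292e+10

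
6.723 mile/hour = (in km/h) 10.82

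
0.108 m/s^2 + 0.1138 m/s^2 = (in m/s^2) 0.2218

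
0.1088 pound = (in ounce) 1.741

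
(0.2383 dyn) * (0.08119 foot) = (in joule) 5.897e-08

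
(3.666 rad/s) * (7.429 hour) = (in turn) 1.56e+04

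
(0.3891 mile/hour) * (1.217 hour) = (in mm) 7.621e+05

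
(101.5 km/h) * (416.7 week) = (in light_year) 7.511e-07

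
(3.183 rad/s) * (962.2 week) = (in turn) 2.948e+08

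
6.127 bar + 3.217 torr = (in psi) 88.93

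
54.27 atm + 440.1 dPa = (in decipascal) 5.499e+07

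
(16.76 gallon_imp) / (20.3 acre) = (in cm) 9.275e-05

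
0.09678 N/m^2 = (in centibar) 9.678e-05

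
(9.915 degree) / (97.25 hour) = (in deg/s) 2.832e-05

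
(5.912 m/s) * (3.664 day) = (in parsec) 6.065e-11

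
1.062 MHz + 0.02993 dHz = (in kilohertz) 1062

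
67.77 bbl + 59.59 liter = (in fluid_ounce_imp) 3.813e+05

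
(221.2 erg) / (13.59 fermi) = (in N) 1.628e+09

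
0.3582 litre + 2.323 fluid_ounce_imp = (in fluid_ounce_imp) 14.93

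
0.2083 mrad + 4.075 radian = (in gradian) 259.4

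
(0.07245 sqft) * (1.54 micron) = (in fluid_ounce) 0.0003505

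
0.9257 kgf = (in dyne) 9.078e+05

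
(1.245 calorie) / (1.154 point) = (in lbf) 2877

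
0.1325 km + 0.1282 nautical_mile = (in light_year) 3.91e-14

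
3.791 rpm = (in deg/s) 22.75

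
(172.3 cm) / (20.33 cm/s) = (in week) 1.401e-05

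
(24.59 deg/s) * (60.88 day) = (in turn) 3.593e+05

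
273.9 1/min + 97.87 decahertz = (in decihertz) 9833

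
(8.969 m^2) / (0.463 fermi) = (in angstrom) 1.937e+26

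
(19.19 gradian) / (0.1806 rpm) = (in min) 0.2656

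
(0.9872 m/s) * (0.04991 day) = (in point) 1.207e+07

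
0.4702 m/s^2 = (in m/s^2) 0.4702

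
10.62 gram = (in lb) 0.02341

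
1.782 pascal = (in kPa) 0.001782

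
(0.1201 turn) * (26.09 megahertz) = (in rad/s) 1.969e+07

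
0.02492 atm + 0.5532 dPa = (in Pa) 2525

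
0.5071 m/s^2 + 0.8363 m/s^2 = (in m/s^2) 1.343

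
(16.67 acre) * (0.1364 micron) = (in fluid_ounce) 311.1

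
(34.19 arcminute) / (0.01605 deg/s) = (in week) 5.87e-05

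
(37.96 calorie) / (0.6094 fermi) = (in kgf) 2.658e+16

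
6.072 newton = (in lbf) 1.365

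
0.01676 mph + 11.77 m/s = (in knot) 22.89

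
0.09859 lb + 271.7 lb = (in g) 1.233e+05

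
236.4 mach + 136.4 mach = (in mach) 372.8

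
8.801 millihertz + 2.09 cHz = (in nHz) 2.97e+07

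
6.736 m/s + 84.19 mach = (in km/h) 1.032e+05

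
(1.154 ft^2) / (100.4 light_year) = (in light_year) 1.193e-35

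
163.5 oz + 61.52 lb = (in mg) 3.254e+07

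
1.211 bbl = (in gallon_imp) 42.35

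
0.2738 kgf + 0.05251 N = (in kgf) 0.2792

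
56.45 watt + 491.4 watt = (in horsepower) 0.7347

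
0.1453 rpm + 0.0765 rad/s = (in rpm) 0.8758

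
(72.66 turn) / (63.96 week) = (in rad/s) 1.18e-05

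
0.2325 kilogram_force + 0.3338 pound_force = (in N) 3.765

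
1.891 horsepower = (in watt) 1410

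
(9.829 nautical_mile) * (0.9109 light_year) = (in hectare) 1.569e+16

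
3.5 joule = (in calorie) 0.8365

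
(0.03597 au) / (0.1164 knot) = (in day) 1.04e+06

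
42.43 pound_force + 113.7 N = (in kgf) 30.84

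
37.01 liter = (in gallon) 9.777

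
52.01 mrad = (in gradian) 3.311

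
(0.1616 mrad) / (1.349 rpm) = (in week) 1.891e-09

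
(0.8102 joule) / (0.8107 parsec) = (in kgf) 3.303e-18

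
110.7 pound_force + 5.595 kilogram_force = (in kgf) 55.81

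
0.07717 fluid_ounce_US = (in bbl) 1.435e-05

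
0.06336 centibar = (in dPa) 633.6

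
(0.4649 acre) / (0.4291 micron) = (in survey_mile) 2.724e+06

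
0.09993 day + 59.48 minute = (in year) 0.0003869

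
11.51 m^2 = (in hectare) 0.001151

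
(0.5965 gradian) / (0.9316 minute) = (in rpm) 0.001601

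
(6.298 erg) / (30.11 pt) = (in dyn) 5.929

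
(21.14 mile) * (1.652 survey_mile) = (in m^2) 9.045e+07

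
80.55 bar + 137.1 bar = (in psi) 3157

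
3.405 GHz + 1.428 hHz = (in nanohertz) 3.405e+18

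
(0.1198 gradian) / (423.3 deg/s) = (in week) 4.212e-10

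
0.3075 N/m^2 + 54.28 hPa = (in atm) 0.05357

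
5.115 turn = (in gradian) 2046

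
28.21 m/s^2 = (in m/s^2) 28.21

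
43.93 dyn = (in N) 0.0004393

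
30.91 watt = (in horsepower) 0.04145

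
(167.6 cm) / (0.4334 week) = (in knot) 1.243e-05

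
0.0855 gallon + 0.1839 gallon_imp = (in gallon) 0.3064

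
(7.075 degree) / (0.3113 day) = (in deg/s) 0.000263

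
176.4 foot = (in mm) 5.377e+04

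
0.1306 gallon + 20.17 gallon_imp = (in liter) 92.19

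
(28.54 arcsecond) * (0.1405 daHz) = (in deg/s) 0.01114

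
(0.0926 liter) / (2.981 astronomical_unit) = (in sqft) 2.235e-15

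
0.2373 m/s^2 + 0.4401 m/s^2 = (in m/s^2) 0.6774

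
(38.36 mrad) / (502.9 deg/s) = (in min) 7.284e-05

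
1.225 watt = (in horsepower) 0.001643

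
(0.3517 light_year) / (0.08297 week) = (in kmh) 2.387e+11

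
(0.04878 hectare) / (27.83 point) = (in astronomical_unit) 3.321e-07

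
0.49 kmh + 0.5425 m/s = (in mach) 0.001993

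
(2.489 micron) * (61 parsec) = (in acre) 1.158e+09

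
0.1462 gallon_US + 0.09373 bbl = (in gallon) 4.083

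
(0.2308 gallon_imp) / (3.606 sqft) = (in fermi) 3.132e+12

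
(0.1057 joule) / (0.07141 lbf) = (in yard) 0.3639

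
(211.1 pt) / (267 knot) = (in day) 6.275e-09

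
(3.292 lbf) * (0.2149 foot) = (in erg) 9.592e+06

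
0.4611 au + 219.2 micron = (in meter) 6.898e+10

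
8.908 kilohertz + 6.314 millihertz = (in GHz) 8.908e-06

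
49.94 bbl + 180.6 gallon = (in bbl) 54.24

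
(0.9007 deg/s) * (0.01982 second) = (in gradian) 0.01984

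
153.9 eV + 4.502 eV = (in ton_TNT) 6.066e-27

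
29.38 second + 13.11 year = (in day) 4785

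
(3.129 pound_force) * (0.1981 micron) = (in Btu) 2.613e-09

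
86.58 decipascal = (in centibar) 0.008658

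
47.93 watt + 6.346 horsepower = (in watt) 4780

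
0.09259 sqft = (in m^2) 0.008602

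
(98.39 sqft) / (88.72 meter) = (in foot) 0.338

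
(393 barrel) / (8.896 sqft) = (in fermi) 7.56e+16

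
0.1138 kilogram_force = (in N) 1.116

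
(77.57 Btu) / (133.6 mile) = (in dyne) 3.806e+04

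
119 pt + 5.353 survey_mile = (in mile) 5.353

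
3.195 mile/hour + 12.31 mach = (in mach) 12.31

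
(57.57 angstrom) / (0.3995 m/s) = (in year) 4.57e-16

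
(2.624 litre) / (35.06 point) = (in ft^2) 2.284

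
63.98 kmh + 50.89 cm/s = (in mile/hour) 40.89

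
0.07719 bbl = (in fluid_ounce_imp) 431.9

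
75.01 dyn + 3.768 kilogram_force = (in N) 36.95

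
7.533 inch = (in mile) 0.0001189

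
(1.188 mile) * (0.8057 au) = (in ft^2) 2.48e+15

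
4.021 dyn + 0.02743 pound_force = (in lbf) 0.02744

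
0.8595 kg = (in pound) 1.895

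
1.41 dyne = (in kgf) 1.438e-06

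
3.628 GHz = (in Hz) 3.628e+09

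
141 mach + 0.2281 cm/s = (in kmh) 1.728e+05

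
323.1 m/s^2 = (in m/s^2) 323.1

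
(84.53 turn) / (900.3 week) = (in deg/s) 5.589e-05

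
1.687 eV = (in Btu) 2.562e-22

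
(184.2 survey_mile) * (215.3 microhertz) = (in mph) 142.8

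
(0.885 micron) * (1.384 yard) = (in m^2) 1.12e-06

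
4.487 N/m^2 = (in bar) 4.487e-05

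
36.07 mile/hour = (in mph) 36.07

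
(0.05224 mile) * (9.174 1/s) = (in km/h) 2777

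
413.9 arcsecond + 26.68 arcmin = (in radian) 0.009768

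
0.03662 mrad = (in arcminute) 0.1259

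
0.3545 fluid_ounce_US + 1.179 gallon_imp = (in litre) 5.37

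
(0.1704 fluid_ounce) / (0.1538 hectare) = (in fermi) 3.277e+06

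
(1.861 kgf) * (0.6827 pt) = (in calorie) 0.001051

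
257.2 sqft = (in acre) 0.005904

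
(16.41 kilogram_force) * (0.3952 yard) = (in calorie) 13.9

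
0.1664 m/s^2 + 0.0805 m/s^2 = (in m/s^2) 0.2469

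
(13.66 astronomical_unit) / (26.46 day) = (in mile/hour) 2e+06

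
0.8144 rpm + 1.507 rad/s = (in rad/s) 1.592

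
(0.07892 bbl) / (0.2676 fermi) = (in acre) 1.159e+10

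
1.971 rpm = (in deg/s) 11.83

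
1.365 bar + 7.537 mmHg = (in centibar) 137.5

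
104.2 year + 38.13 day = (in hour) 9.137e+05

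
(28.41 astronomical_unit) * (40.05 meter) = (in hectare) 1.702e+10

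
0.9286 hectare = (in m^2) 9286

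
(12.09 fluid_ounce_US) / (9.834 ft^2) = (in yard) 0.000428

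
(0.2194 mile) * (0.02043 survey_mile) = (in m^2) 1.161e+04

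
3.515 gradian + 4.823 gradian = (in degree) 7.504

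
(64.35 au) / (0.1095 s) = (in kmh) 3.165e+14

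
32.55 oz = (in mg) 9.228e+05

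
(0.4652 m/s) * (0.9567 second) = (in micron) 4.451e+05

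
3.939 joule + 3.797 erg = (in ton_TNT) 9.414e-10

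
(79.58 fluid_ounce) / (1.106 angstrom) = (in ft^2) 2.29e+08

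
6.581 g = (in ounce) 0.2321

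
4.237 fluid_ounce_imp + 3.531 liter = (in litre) 3.651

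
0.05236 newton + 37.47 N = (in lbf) 8.435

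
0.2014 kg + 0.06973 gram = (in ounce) 7.107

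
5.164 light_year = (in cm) 4.886e+18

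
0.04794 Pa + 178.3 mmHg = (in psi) 3.448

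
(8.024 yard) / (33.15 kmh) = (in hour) 0.0002213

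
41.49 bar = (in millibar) 4.149e+04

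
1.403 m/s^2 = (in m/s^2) 1.403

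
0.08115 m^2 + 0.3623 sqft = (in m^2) 0.1148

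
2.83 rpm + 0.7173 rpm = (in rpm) 3.547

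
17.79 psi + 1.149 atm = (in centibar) 239.1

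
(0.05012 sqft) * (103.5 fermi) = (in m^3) 4.819e-16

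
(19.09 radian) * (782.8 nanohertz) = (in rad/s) 1.494e-05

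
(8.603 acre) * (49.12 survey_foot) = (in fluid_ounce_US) 1.763e+10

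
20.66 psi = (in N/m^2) 1.424e+05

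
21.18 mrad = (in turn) 0.003371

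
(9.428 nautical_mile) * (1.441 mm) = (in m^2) 25.16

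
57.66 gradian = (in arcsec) 1.868e+05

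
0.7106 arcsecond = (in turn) 5.483e-07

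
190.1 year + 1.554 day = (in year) 190.1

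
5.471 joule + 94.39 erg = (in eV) 3.415e+19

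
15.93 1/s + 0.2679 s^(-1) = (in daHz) 1.62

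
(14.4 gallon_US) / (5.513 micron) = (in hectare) 0.9888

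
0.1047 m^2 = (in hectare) 1.047e-05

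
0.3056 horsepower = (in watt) 227.9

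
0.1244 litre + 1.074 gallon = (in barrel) 0.02635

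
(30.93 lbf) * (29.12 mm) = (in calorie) 0.9576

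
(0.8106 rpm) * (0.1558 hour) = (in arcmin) 1.637e+05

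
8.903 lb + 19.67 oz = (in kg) 4.596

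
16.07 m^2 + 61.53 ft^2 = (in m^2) 21.79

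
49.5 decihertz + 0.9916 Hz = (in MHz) 5.942e-06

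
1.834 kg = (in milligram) 1.834e+06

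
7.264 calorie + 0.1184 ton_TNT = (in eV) 3.092e+27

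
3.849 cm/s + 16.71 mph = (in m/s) 7.509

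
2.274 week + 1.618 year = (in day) 606.5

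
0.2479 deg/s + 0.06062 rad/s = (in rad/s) 0.06495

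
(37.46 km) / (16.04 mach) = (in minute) 0.1143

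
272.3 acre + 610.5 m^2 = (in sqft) 1.187e+07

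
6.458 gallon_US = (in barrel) 0.1538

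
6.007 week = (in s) 3.633e+06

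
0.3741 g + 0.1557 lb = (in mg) 7.1e+04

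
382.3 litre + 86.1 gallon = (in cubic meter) 0.7082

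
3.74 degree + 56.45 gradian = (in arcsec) 1.964e+05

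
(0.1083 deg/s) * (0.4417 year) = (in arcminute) 9.051e+07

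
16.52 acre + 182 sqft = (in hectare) 6.687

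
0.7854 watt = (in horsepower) 0.001053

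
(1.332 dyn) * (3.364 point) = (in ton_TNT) 3.778e-18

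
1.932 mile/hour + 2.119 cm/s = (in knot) 1.72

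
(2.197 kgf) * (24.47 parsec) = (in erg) 1.627e+26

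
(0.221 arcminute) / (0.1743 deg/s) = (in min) 0.0003522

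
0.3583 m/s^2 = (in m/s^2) 0.3583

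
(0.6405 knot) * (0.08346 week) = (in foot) 5.457e+04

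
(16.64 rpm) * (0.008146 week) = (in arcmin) 2.951e+07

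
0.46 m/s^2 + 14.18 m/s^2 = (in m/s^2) 14.64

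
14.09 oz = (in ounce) 14.09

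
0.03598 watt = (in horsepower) 4.825e-05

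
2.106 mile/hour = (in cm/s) 94.15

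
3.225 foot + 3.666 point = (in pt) 2790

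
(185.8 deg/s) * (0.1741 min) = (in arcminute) 1.165e+05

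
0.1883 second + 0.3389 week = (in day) 2.372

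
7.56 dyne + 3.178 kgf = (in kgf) 3.178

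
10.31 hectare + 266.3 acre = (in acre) 291.8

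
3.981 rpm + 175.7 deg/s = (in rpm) 33.26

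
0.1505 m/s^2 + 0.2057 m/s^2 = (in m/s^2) 0.3562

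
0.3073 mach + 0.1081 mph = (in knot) 203.5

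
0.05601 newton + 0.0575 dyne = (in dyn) 5601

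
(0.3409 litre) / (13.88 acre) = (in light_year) 6.415e-25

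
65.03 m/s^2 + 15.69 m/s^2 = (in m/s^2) 80.72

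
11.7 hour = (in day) 0.4875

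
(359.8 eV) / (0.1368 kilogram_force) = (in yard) 4.699e-17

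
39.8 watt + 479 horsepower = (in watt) 3.572e+05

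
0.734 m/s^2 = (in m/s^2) 0.734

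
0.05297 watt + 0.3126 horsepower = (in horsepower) 0.3127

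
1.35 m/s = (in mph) 3.02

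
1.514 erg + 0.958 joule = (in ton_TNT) 2.29e-10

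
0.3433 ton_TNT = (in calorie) 3.433e+08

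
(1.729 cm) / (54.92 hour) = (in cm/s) 8.745e-06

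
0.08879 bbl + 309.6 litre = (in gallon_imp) 71.21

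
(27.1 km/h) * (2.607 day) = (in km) 1696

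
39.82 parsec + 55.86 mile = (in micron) 1.229e+24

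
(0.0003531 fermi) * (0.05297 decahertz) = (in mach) 5.493e-22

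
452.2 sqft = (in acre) 0.01038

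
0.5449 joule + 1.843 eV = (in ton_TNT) 1.302e-10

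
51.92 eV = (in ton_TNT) 1.988e-27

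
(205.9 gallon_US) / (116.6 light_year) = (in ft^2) 7.605e-18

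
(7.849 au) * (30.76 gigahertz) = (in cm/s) 3.612e+24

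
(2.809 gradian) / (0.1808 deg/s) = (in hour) 0.003884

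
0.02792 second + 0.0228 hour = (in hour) 0.02281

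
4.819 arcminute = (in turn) 0.0002231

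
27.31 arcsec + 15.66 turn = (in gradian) 6264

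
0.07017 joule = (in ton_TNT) 1.677e-11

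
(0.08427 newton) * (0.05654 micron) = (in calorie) 1.139e-09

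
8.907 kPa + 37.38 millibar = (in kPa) 12.64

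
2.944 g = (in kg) 0.002944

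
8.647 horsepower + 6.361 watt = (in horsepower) 8.656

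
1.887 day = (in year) 0.00517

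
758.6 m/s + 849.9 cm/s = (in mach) 2.253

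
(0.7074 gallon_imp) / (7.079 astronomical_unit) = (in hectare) 3.037e-19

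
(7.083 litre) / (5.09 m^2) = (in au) 9.302e-15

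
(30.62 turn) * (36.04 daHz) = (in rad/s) 6.934e+04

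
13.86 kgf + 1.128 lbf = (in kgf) 14.37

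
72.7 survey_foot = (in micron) 2.216e+07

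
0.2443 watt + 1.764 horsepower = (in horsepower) 1.764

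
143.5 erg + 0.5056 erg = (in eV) 8.988e+13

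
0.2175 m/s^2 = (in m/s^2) 0.2175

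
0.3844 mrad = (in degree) 0.02202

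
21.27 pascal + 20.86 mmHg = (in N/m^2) 2802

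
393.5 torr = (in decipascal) 5.246e+05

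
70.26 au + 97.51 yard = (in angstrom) 1.051e+23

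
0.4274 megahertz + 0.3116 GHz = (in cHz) 3.12e+10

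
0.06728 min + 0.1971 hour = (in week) 0.00118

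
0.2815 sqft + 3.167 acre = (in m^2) 1.282e+04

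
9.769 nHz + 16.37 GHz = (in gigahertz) 16.37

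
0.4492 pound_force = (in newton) 1.998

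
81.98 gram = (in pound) 0.1807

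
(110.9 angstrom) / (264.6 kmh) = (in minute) 2.515e-12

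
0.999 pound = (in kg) 0.4531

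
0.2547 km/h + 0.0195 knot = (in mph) 0.1807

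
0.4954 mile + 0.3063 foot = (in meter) 797.4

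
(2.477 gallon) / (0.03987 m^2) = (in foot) 0.7716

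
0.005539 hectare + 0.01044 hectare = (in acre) 0.03948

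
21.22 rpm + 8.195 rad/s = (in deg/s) 596.9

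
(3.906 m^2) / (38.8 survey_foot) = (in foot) 1.084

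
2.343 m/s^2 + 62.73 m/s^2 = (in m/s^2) 65.07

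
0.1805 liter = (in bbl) 0.001135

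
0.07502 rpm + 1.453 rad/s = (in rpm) 13.95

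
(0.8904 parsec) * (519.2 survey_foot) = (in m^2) 4.348e+18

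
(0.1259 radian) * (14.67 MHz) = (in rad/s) 1.847e+06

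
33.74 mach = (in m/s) 1.149e+04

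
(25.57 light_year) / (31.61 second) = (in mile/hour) 1.712e+16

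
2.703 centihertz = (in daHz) 0.002703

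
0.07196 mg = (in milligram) 0.07196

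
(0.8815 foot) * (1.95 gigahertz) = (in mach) 1.539e+06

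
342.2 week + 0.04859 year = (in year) 6.611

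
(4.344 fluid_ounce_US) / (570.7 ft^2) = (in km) 2.423e-09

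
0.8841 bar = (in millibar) 884.1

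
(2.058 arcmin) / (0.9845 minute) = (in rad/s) 1.013e-05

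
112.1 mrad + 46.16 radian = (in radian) 46.27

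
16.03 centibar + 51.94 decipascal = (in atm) 0.1583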